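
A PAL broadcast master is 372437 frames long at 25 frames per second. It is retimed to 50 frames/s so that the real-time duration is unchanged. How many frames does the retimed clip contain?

Frames at target rate = 372437 × (50) / (25) = 744874.

744874 frames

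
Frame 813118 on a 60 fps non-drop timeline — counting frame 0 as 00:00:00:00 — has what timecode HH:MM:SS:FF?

813118 ÷ 60 = 13551 full seconds, remainder 58 frames.
13551 s = 3 h 45 min 51 s.
Timecode: 03:45:51:58.

03:45:51:58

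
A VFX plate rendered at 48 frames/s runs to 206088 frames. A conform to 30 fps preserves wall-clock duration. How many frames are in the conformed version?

128805 frames

Target frames = source frames × (target rate / source rate) = 206088 × (30)/(48) = 206088 × 5/8 = 128805.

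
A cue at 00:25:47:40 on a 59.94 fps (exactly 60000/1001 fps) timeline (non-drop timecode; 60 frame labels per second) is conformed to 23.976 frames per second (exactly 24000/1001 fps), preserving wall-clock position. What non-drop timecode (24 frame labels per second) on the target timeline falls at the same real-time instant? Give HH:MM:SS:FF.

Source frame index: (0×3600 + 25×60 + 47) × 60 + 40 = 92860.
Real time: 92860 / (60000/1001) = 4647643/3000 s.
Target frame: (4647643/3000) × (24000/1001) = 37144.
At 24 labels/s: frame 37144 → 00:25:47:16.

00:25:47:16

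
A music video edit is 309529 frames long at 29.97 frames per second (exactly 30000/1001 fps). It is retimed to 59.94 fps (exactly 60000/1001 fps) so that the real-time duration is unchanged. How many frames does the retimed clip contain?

Target frames = source frames × (target rate / source rate) = 309529 × (60000/1001)/(30000/1001) = 309529 × 2 = 619058.

619058 frames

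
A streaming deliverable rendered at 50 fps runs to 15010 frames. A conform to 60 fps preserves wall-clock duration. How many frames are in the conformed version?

Frames at target rate = 15010 × (60) / (50) = 18012.

18012 frames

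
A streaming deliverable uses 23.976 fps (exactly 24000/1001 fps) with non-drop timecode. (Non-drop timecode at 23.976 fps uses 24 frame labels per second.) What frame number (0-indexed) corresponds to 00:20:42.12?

Total seconds to the label: (0 × 3600 + 20 × 60 + 42) = 1242.
Frame index = 1242 × 24 + 12 = 29820.

29820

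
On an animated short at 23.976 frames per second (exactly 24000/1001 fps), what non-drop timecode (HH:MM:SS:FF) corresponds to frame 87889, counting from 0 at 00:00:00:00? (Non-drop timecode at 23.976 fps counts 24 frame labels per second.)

87889 ÷ 24 = 3662 full seconds, remainder 1 frame.
3662 s = 1 h 1 min 2 s.
Timecode: 01:01:02:01.

01:01:02:01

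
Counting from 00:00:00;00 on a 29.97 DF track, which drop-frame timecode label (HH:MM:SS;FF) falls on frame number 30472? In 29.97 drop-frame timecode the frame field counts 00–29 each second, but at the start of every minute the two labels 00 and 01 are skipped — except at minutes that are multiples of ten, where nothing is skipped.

00:16:56;22

Ten DF minutes hold 17982 frames, so frame 30472 lies in block 1 (frames 17982–35963) with 12490 frames into that block.
The block's first minute is 1800 frames and the rest 1798 each; 12490 frames reaches minute 6, so 1 × 18 + 6 × 2 = 30 labels have been skipped so far.
Adding those back, label number 30472 + 30 = 30502 at 30 labels/s is 1016 s + 22 f = 0 h 16 min 56 s frame 22, i.e. 00:16:56;22.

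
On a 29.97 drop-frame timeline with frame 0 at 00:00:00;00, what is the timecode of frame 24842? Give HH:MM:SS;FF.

Ten DF minutes hold 17982 frames, so frame 24842 lies in block 1 (frames 17982–35963) with 6860 frames into that block.
The block's first minute is 1800 frames and the rest 1798 each; 6860 frames reaches minute 3, so 1 × 18 + 3 × 2 = 24 labels have been skipped so far.
Adding those back, label number 24842 + 24 = 24866 at 30 labels/s is 828 s + 26 f = 0 h 13 min 48 s frame 26, i.e. 00:13:48;26.

00:13:48;26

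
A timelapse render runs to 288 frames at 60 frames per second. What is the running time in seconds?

4.8 seconds

Running time = 288 / (60) = 4.8 s.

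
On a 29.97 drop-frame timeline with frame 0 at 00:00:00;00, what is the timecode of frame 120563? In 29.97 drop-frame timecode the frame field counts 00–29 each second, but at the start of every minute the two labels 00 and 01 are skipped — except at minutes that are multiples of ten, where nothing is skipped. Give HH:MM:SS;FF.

01:07:02;25

Each 10-minute DF block holds 10 × 60 × 30 − 9 × 2 = 17982 frames. 120563 ÷ 17982 → 6 full blocks, remainder 12671.
Within the partial block the first minute is 1800 frames and each further minute 1798, so 7 further minute boundaries passed. Total skipped labels = 18 × 6 + 2 × 7 = 122.
Non-drop label index = 120563 + 122 = 120685; at 30 labels/s that is 01:07:02:25, i.e. DF 01:07:02;25.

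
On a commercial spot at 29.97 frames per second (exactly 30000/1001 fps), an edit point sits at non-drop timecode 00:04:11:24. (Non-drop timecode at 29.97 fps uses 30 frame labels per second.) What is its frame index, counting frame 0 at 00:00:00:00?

Total seconds to the label: (0 × 3600 + 4 × 60 + 11) = 251.
Frame index = 251 × 30 + 24 = 7554.

frame 7554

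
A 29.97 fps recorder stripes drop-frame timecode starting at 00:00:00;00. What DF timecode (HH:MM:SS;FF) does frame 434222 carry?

04:01:28;16

Ten DF minutes hold 17982 frames, so frame 434222 lies in block 24 (frames 431568–449549) with 2654 frames into that block.
The block's first minute is 1800 frames and the rest 1798 each; 2654 frames reaches minute 1, so 24 × 18 + 1 × 2 = 434 labels have been skipped so far.
Adding those back, label number 434222 + 434 = 434656 at 30 labels/s is 14488 s + 16 f = 4 h 1 min 28 s frame 16, i.e. 04:01:28;16.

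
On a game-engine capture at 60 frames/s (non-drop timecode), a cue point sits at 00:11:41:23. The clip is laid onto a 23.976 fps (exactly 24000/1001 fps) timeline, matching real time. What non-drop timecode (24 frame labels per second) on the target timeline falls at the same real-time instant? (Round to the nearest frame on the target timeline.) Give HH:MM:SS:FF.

Source frame index: (0×3600 + 11×60 + 41) × 60 + 23 = 42083.
Real time: 42083 / (60) = 42083/60 s.
Target frame: (42083/60) × (24000/1001) = 16833200/1001 ≈ 16816.384 → 16816.
At 24 labels/s: frame 16816 → 00:11:40:16.

00:11:40:16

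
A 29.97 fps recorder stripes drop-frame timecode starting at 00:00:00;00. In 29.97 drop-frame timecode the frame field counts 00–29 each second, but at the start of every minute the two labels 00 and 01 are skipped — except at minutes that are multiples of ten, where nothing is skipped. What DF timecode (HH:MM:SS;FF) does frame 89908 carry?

Ten DF minutes hold 17982 frames, so frame 89908 lies in block 4 (frames 71928–89909) with 17980 frames into that block.
The block's first minute is 1800 frames and the rest 1798 each; 17980 frames reaches minute 9, so 4 × 18 + 9 × 2 = 90 labels have been skipped so far.
Adding those back, label number 89908 + 90 = 89998 at 30 labels/s is 2999 s + 28 f = 0 h 49 min 59 s frame 28, i.e. 00:49:59;28.

00:49:59;28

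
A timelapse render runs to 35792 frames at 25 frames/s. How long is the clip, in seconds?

Running time = 35792 / (25) = 1431.68 s.

1431.68 seconds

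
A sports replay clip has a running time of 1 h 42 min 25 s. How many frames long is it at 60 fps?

1 h 42 min 25 s = 6145 s.
Frames = 6145 × 60 = 368700.

368700 frames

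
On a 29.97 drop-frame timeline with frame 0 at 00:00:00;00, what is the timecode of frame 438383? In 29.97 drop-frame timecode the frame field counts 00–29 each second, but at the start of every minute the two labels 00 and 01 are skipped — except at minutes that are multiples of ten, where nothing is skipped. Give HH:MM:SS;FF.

Ten DF minutes hold 17982 frames, so frame 438383 lies in block 24 (frames 431568–449549) with 6815 frames into that block.
The block's first minute is 1800 frames and the rest 1798 each; 6815 frames reaches minute 3, so 24 × 18 + 3 × 2 = 438 labels have been skipped so far.
Adding those back, label number 438383 + 438 = 438821 at 30 labels/s is 14627 s + 11 f = 4 h 3 min 47 s frame 11, i.e. 04:03:47;11.

04:03:47;11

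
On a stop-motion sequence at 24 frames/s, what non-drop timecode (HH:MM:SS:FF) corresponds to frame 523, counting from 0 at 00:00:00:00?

523 ÷ 24 = 21 full seconds, remainder 19 frames.
21 s = 0 h 0 min 21 s.
Timecode: 00:00:21:19.

00:00:21:19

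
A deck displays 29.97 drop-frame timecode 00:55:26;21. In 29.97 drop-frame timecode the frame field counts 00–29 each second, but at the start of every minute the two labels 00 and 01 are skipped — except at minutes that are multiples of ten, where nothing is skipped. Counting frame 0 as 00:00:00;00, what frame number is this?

99701

As if non-drop at 30 labels/s: (0 × 3600 + 55 × 60 + 26) × 30 + 21 = 99801.
Minute boundaries passed: 55; those not divisible by 10: 55 − 5 = 50; dropped labels = 2 × 50 = 100.
Actual frame index = 99801 − 100 = 99701.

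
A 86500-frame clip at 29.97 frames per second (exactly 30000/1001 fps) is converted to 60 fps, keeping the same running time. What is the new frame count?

Target frames = source frames × (target rate / source rate) = 86500 × (60)/(30000/1001) = 86500 × 1001/500 = 173173.

173173 frames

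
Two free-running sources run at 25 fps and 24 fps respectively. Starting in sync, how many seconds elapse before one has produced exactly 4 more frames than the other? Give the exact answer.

4 seconds

The gap grows by |24 − 25| = 1 frame per second.
Time for a 4-frame gap: 4 ÷ (1) = 4 s.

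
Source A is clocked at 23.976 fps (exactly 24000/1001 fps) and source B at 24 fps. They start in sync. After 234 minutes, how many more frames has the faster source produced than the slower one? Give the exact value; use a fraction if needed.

234 min = 14040 s.
A emits 24000/1001 × 14040 = 25920000/77 frames; B emits 24 × 14040 = 336960.
Difference = 25920/77 frames (≈ 336.6234); B is ahead of A.

25920/77 frames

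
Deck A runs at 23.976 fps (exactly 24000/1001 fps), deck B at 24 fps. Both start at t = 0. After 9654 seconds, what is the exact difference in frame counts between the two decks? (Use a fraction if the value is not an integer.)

231696/1001 frames

A emits 24000/1001 × 9654 = 231696000/1001 frames; B emits 24 × 9654 = 231696.
Difference = 231696/1001 frames (≈ 231.4645); B is ahead of A.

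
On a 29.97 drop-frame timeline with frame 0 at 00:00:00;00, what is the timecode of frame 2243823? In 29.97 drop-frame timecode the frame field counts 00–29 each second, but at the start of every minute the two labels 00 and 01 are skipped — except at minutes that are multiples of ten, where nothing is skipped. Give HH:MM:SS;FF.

20:47:48;29

Each 10-minute DF block holds 10 × 60 × 30 − 9 × 2 = 17982 frames. 2243823 ÷ 17982 → 124 full blocks, remainder 14055.
Within the partial block the first minute is 1800 frames and each further minute 1798, so 7 further minute boundaries passed. Total skipped labels = 18 × 124 + 2 × 7 = 2246.
Non-drop label index = 2243823 + 2246 = 2246069; at 30 labels/s that is 20:47:48:29, i.e. DF 20:47:48;29.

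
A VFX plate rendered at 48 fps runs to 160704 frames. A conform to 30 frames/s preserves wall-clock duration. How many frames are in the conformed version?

Target frames = source frames × (target rate / source rate) = 160704 × (30)/(48) = 160704 × 5/8 = 100440.

100440 frames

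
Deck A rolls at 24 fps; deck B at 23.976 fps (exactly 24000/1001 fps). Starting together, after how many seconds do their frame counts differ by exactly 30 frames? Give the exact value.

The gap grows by |24000/1001 − 24| = 24/1001 frames per second.
Time for a 30-frame gap: 30 ÷ (24/1001) = 1251.25 s.

1251.25 seconds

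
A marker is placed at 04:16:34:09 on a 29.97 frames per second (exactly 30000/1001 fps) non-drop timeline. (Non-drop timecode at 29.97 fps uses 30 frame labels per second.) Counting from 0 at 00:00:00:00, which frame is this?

frame 461829

Total seconds to the label: (4 × 3600 + 16 × 60 + 34) = 15394.
Frame index = 15394 × 30 + 9 = 461829.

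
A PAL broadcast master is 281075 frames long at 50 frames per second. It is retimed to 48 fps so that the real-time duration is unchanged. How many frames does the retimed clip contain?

269832 frames

Target frames = source frames × (target rate / source rate) = 281075 × (48)/(50) = 281075 × 24/25 = 269832.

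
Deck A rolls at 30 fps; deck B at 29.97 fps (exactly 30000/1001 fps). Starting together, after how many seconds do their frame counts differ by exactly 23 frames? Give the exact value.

The gap grows by |30000/1001 − 30| = 30/1001 frames per second.
Time for a 23-frame gap: 23 ÷ (30/1001) = 23023/30 s.

23023/30 seconds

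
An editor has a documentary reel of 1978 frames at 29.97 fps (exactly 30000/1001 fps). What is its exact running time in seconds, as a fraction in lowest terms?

Running time = 1978 ÷ (30000/1001) = 1978 × 1001/30000 = 989989/15000 s.

989989/15000 seconds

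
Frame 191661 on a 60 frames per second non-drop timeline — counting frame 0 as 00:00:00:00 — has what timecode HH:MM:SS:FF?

00:53:14:21

191661 ÷ 60 = 3194 full seconds, remainder 21 frames.
3194 s = 0 h 53 min 14 s.
Timecode: 00:53:14:21.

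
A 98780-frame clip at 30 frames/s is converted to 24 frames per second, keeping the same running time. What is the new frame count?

79024 frames

Target frames = source frames × (target rate / source rate) = 98780 × (24)/(30) = 98780 × 4/5 = 79024.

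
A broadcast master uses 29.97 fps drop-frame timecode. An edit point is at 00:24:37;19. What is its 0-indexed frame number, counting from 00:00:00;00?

44285

As if non-drop at 30 labels/s: (0 × 3600 + 24 × 60 + 37) × 30 + 19 = 44329.
Minute boundaries passed: 24; those not divisible by 10: 24 − 2 = 22; dropped labels = 2 × 22 = 44.
Actual frame index = 44329 − 44 = 44285.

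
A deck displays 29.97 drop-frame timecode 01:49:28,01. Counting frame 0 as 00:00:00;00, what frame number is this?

Complete 10-minute blocks: 10, each 17982 frames → 179820.
Remaining 9 whole minutes in the current block: 1800 + 8 × 1798 = 16184 frames.
Within the current minute: 28 × 30 + 1 − 2 = 839 (labels ;00/;01 skipped at this minute). Total = 179820 + 16184 + 839 = 196843.

196843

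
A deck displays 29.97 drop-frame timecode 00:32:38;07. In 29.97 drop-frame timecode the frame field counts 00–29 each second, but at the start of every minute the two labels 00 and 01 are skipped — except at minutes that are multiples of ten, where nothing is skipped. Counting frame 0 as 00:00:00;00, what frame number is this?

58689

As if non-drop at 30 labels/s: (0 × 3600 + 32 × 60 + 38) × 30 + 7 = 58747.
Minute boundaries passed: 32; those not divisible by 10: 32 − 3 = 29; dropped labels = 2 × 29 = 58.
Actual frame index = 58747 − 58 = 58689.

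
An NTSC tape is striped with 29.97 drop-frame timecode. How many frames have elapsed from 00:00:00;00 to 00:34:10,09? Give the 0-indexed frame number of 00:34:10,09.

As if non-drop at 30 labels/s: (0 × 3600 + 34 × 60 + 10) × 30 + 9 = 61509.
Minute boundaries passed: 34; those not divisible by 10: 34 − 3 = 31; dropped labels = 2 × 31 = 62.
Actual frame index = 61509 − 62 = 61447.

61447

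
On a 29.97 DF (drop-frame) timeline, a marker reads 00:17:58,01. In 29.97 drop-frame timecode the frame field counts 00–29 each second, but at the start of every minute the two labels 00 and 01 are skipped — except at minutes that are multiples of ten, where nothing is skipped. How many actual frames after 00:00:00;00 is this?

Complete 10-minute blocks: 1, each 17982 frames → 17982.
Remaining 7 whole minutes in the current block: 1800 + 6 × 1798 = 12588 frames.
Within the current minute: 58 × 30 + 1 − 2 = 1739 (labels ;00/;01 skipped at this minute). Total = 17982 + 12588 + 1739 = 32309.

32309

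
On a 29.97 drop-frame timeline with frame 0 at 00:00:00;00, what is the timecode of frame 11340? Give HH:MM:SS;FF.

Each 10-minute DF block holds 10 × 60 × 30 − 9 × 2 = 17982 frames. 11340 ÷ 17982 → 0 full blocks, remainder 11340.
Within the partial block the first minute is 1800 frames and each further minute 1798, so 6 further minute boundaries passed. Total skipped labels = 18 × 0 + 2 × 6 = 12.
Non-drop label index = 11340 + 12 = 11352; at 30 labels/s that is 00:06:18:12, i.e. DF 00:06:18;12.

00:06:18;12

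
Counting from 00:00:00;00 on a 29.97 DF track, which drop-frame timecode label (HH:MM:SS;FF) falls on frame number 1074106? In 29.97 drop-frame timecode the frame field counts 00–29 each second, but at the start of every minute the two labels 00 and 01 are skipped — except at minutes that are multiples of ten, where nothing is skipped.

09:57:19;12

Each 10-minute DF block holds 10 × 60 × 30 − 9 × 2 = 17982 frames. 1074106 ÷ 17982 → 59 full blocks, remainder 13168.
Within the partial block the first minute is 1800 frames and each further minute 1798, so 7 further minute boundaries passed. Total skipped labels = 18 × 59 + 2 × 7 = 1076.
Non-drop label index = 1074106 + 1076 = 1075182; at 30 labels/s that is 09:57:19:12, i.e. DF 09:57:19;12.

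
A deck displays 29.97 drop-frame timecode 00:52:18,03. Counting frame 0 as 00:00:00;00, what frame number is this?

As if non-drop at 30 labels/s: (0 × 3600 + 52 × 60 + 18) × 30 + 3 = 94143.
Minute boundaries passed: 52; those not divisible by 10: 52 − 5 = 47; dropped labels = 2 × 47 = 94.
Actual frame index = 94143 − 94 = 94049.

94049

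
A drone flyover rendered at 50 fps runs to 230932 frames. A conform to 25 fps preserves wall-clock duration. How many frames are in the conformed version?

Frames at target rate = 230932 × (25) / (50) = 115466.

115466 frames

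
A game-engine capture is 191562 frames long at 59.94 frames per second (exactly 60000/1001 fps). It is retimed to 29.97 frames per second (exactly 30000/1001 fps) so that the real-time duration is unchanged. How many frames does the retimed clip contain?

Target frames = source frames × (target rate / source rate) = 191562 × (30000/1001)/(60000/1001) = 191562 × 1/2 = 95781.

95781 frames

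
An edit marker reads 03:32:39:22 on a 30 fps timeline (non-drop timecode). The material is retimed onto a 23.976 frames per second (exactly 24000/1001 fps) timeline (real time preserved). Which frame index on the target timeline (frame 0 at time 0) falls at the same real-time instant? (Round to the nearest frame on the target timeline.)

Source frame index: (3×3600 + 32×60 + 39) × 30 + 22 = 382792.
Real time: 382792 / (30) = 191396/15 s.
Target frame: (191396/15) × (24000/1001) = 306233600/1001 ≈ 305927.672 → 305928.

frame 305928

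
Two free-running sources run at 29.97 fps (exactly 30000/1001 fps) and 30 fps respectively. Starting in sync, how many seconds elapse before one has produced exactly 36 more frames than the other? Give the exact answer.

1201.2 seconds

The gap grows by |30 − 30000/1001| = 30/1001 frames per second.
Time for a 36-frame gap: 36 ÷ (30/1001) = 1201.2 s.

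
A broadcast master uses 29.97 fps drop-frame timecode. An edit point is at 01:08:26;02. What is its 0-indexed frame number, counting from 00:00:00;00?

123058

As if non-drop at 30 labels/s: (1 × 3600 + 8 × 60 + 26) × 30 + 2 = 123182.
Minute boundaries passed: 68; those not divisible by 10: 68 − 6 = 62; dropped labels = 2 × 62 = 124.
Actual frame index = 123182 − 124 = 123058.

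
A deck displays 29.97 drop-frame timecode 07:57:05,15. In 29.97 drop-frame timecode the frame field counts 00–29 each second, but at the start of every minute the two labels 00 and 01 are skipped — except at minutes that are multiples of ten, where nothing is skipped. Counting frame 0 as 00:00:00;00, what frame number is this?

857905

As if non-drop at 30 labels/s: (7 × 3600 + 57 × 60 + 5) × 30 + 15 = 858765.
Minute boundaries passed: 477; those not divisible by 10: 477 − 47 = 430; dropped labels = 2 × 430 = 860.
Actual frame index = 858765 − 860 = 857905.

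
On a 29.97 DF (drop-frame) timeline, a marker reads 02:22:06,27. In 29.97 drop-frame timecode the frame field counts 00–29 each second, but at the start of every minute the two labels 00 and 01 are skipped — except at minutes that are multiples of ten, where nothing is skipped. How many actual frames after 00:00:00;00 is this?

255551

As if non-drop at 30 labels/s: (2 × 3600 + 22 × 60 + 6) × 30 + 27 = 255807.
Minute boundaries passed: 142; those not divisible by 10: 142 − 14 = 128; dropped labels = 2 × 128 = 256.
Actual frame index = 255807 − 256 = 255551.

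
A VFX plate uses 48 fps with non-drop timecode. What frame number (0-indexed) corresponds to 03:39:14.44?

frame 631436

Total seconds to the label: (3 × 3600 + 39 × 60 + 14) = 13154.
Frame index = 13154 × 48 + 44 = 631436.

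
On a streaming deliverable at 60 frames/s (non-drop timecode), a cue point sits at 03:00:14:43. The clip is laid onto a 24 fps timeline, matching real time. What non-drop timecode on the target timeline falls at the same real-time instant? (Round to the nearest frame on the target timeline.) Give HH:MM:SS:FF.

03:00:14:17

Source frame index: (3×3600 + 0×60 + 14) × 60 + 43 = 648883.
Real time: 648883 / (60) = 648883/60 s.
Target frame: (648883/60) × (24) = 1297766/5 ≈ 259553.200 → 259553.
At 24 labels/s: frame 259553 → 03:00:14:17.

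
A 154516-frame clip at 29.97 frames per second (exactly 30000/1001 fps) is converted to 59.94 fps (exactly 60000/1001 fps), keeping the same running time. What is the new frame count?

309032 frames

Target frames = source frames × (target rate / source rate) = 154516 × (60000/1001)/(30000/1001) = 154516 × 2 = 309032.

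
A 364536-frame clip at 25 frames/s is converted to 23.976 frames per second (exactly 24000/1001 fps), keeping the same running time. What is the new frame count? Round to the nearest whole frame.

349605 frames

Frames at target rate = 364536 × (24000/1001) / (25) = 349954560/1001 ≈ 349604.955.
Nearest whole frame: 349605.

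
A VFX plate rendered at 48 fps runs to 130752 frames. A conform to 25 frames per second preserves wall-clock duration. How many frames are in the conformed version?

Target frames = source frames × (target rate / source rate) = 130752 × (25)/(48) = 130752 × 25/48 = 68100.

68100 frames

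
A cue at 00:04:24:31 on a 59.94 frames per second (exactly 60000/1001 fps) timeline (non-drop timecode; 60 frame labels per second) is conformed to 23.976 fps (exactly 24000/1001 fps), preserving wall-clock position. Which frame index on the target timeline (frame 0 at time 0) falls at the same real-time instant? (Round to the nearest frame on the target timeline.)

Source frame index: (0×3600 + 4×60 + 24) × 60 + 31 = 15871.
Real time: 15871 / (60000/1001) = 15886871/60000 s.
Target frame: (15886871/60000) × (24000/1001) = 31742/5 ≈ 6348.400 → 6348.

frame 6348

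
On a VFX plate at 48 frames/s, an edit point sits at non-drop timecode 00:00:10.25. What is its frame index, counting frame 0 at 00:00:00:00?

frame 505

Total seconds to the label: (0 × 3600 + 0 × 60 + 10) = 10.
Frame index = 10 × 48 + 25 = 505.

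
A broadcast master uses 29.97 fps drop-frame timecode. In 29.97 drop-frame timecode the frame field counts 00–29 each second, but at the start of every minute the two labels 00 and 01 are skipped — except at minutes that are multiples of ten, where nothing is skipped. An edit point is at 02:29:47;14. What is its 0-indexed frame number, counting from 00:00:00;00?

As if non-drop at 30 labels/s: (2 × 3600 + 29 × 60 + 47) × 30 + 14 = 269624.
Minute boundaries passed: 149; those not divisible by 10: 149 − 14 = 135; dropped labels = 2 × 135 = 270.
Actual frame index = 269624 − 270 = 269354.

269354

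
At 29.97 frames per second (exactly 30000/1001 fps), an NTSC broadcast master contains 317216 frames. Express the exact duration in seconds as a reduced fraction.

Running time = 317216 ÷ (30000/1001) = 317216 × 1001/30000 = 19845826/1875 s.

19845826/1875 seconds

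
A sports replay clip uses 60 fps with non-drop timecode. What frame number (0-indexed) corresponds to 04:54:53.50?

1061630

Total seconds to the label: (4 × 3600 + 54 × 60 + 53) = 17693.
Frame index = 17693 × 60 + 50 = 1061630.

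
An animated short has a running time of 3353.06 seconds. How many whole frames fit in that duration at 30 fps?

100591 frames

Frames = 3353.06 × 30 = 502959/5 ≈ 100591.8000.
Complete frames: 100591.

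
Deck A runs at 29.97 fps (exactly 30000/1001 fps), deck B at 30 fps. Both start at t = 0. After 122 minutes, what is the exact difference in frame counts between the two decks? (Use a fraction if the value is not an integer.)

219600/1001 frames

122 min = 7320 s.
A emits 30000/1001 × 7320 = 219600000/1001 frames; B emits 30 × 7320 = 219600.
Difference = 219600/1001 frames (≈ 219.3806); B is ahead of A.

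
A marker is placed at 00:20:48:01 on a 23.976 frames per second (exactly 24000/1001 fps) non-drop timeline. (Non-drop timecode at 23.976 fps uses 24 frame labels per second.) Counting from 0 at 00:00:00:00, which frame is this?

Total seconds to the label: (0 × 3600 + 20 × 60 + 48) = 1248.
Frame index = 1248 × 24 + 1 = 29953.

29953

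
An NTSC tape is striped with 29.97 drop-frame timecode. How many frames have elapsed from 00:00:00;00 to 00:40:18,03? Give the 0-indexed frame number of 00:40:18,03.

As if non-drop at 30 labels/s: (0 × 3600 + 40 × 60 + 18) × 30 + 3 = 72543.
Minute boundaries passed: 40; those not divisible by 10: 40 − 4 = 36; dropped labels = 2 × 36 = 72.
Actual frame index = 72543 − 72 = 72471.

72471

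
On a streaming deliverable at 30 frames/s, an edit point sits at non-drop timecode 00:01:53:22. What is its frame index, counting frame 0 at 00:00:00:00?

Total seconds to the label: (0 × 3600 + 1 × 60 + 53) = 113.
Frame index = 113 × 30 + 22 = 3412.

3412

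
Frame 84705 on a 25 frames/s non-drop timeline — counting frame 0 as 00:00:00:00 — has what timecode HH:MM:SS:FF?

00:56:28:05

84705 ÷ 25 = 3388 full seconds, remainder 5 frames.
3388 s = 0 h 56 min 28 s.
Timecode: 00:56:28:05.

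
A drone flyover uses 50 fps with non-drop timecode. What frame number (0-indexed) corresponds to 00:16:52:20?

Total seconds to the label: (0 × 3600 + 16 × 60 + 52) = 1012.
Frame index = 1012 × 50 + 20 = 50620.

frame 50620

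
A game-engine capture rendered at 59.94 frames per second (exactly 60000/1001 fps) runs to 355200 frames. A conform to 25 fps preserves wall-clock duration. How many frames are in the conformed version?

Target frames = source frames × (target rate / source rate) = 355200 × (25)/(60000/1001) = 355200 × 1001/2400 = 148148.

148148 frames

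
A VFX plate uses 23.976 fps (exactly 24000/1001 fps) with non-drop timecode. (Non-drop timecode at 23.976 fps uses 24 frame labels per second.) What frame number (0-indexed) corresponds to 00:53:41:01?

Total seconds to the label: (0 × 3600 + 53 × 60 + 41) = 3221.
Frame index = 3221 × 24 + 1 = 77305.

77305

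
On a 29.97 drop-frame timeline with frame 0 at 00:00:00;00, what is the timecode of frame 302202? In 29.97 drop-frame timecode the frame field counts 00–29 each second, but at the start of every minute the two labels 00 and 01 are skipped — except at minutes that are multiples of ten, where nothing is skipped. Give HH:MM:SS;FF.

Ten DF minutes hold 17982 frames, so frame 302202 lies in block 16 (frames 287712–305693) with 14490 frames into that block.
The block's first minute is 1800 frames and the rest 1798 each; 14490 frames reaches minute 8, so 16 × 18 + 8 × 2 = 304 labels have been skipped so far.
Adding those back, label number 302202 + 304 = 302506 at 30 labels/s is 10083 s + 16 f = 2 h 48 min 3 s frame 16, i.e. 02:48:03;16.

02:48:03;16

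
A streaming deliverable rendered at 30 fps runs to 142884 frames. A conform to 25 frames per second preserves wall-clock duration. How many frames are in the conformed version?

119070 frames

Frames at target rate = 142884 × (25) / (30) = 119070.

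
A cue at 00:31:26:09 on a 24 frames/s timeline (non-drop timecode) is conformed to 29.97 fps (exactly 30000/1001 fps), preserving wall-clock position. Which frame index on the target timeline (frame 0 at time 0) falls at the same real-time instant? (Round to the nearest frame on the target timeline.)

frame 56535

Source frame index: (0×3600 + 31×60 + 26) × 24 + 9 = 45273.
Real time: 45273 / (24) = 15091/8 s.
Target frame: (15091/8) × (30000/1001) = 56591250/1001 ≈ 56534.715 → 56535.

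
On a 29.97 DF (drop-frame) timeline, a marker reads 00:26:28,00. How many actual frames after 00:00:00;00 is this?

47592

Complete 10-minute blocks: 2, each 17982 frames → 35964.
Remaining 6 whole minutes in the current block: 1800 + 5 × 1798 = 10790 frames.
Within the current minute: 28 × 30 + 0 − 2 = 838 (labels ;00/;01 skipped at this minute). Total = 35964 + 10790 + 838 = 47592.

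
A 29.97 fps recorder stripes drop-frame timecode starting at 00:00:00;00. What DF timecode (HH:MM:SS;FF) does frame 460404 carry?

04:16:02;06

Ten DF minutes hold 17982 frames, so frame 460404 lies in block 25 (frames 449550–467531) with 10854 frames into that block.
The block's first minute is 1800 frames and the rest 1798 each; 10854 frames reaches minute 6, so 25 × 18 + 6 × 2 = 462 labels have been skipped so far.
Adding those back, label number 460404 + 462 = 460866 at 30 labels/s is 15362 s + 6 f = 4 h 16 min 2 s frame 6, i.e. 04:16:02;06.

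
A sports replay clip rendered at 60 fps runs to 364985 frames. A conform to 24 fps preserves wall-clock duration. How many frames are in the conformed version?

145994 frames

Target frames = source frames × (target rate / source rate) = 364985 × (24)/(60) = 364985 × 2/5 = 145994.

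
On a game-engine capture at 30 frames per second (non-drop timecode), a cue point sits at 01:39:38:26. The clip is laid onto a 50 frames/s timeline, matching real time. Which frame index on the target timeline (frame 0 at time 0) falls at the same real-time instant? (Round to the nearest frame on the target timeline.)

frame 298943

Source frame index: (1×3600 + 39×60 + 38) × 30 + 26 = 179366.
Real time: 179366 / (30) = 89683/15 s.
Target frame: (89683/15) × (50) = 896830/3 ≈ 298943.333 → 298943.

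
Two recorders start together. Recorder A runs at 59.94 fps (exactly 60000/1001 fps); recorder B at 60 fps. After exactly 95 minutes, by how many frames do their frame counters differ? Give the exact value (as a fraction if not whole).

95 min = 5700 s.
A emits 60000/1001 × 5700 = 342000000/1001 frames; B emits 60 × 5700 = 342000.
Difference = 342000/1001 frames (≈ 341.6583); B is ahead of A.

342000/1001 frames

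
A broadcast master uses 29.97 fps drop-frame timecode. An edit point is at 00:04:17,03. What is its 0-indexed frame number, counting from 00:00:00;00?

As if non-drop at 30 labels/s: (0 × 3600 + 4 × 60 + 17) × 30 + 3 = 7713.
Minute boundaries passed: 4; those not divisible by 10: 4 − 0 = 4; dropped labels = 2 × 4 = 8.
Actual frame index = 7713 − 8 = 7705.

7705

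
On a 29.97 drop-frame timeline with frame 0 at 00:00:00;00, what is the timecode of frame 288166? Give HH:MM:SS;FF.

Ten DF minutes hold 17982 frames, so frame 288166 lies in block 16 (frames 287712–305693) with 454 frames into that block.
The block's first minute is 1800 frames and the rest 1798 each; 454 frames reaches minute 0, so 16 × 18 + 0 × 2 = 288 labels have been skipped so far.
Adding those back, label number 288166 + 288 = 288454 at 30 labels/s is 9615 s + 4 f = 2 h 40 min 15 s frame 4, i.e. 02:40:15;04.

02:40:15;04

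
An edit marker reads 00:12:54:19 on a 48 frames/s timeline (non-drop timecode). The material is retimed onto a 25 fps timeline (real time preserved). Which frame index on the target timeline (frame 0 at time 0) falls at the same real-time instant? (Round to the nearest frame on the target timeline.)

frame 19360

Source frame index: (0×3600 + 12×60 + 54) × 48 + 19 = 37171.
Real time: 37171 / (48) = 37171/48 s.
Target frame: (37171/48) × (25) = 929275/48 ≈ 19359.896 → 19360.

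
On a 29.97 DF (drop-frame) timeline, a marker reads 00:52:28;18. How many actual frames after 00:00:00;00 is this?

Complete 10-minute blocks: 5, each 17982 frames → 89910.
Remaining 2 whole minutes in the current block: 1800 + 1 × 1798 = 3598 frames.
Within the current minute: 28 × 30 + 18 − 2 = 856 (labels ;00/;01 skipped at this minute). Total = 89910 + 3598 + 856 = 94364.

94364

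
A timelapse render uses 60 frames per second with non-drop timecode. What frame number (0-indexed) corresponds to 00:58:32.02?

210722

Total seconds to the label: (0 × 3600 + 58 × 60 + 32) = 3512.
Frame index = 3512 × 60 + 2 = 210722.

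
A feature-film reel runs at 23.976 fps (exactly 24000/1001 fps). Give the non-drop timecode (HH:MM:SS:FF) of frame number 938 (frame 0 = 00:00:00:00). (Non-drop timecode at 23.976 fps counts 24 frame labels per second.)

938 ÷ 24 = 39 full seconds, remainder 2 frames.
39 s = 0 h 0 min 39 s.
Timecode: 00:00:39:02.

00:00:39:02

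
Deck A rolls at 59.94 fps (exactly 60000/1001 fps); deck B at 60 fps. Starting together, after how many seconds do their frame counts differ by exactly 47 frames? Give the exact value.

The gap grows by |60 − 60000/1001| = 60/1001 frames per second.
Time for a 47-frame gap: 47 ÷ (60/1001) = 47047/60 s.

47047/60 seconds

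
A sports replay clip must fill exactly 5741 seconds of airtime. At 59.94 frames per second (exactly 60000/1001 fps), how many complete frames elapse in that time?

Frames = 5741 × 60000/1001 = 344460000/1001 ≈ 344115.8841.
Complete frames: 344115.

344115 frames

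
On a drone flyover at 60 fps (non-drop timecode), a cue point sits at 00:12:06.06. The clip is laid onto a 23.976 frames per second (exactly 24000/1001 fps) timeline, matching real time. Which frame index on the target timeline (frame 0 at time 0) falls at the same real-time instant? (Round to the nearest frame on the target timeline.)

Source frame index: (0×3600 + 12×60 + 6) × 60 + 6 = 43566.
Real time: 43566 / (60) = 7261/10 s.
Target frame: (7261/10) × (24000/1001) = 17426400/1001 ≈ 17408.991 → 17409.

frame 17409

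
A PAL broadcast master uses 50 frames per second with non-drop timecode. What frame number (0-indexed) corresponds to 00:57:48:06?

173406

Total seconds to the label: (0 × 3600 + 57 × 60 + 48) = 3468.
Frame index = 3468 × 50 + 6 = 173406.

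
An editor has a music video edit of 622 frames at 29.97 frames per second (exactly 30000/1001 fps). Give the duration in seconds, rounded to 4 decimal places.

20.7541 seconds

Running time = 622 × 1001/30000 = 311311/15000 s ≈ 20.7541 s.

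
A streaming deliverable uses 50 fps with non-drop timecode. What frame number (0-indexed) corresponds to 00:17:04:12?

51212

Total seconds to the label: (0 × 3600 + 17 × 60 + 4) = 1024.
Frame index = 1024 × 50 + 12 = 51212.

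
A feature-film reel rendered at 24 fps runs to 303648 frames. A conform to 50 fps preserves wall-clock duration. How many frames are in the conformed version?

632600 frames

Target frames = source frames × (target rate / source rate) = 303648 × (50)/(24) = 303648 × 25/12 = 632600.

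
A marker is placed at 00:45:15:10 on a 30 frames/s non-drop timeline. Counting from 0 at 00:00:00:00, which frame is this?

frame 81460

Total seconds to the label: (0 × 3600 + 45 × 60 + 15) = 2715.
Frame index = 2715 × 30 + 10 = 81460.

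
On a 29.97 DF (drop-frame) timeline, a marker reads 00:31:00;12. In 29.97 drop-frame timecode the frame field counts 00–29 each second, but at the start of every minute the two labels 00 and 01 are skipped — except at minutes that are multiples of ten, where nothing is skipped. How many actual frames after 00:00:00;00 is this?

As if non-drop at 30 labels/s: (0 × 3600 + 31 × 60 + 0) × 30 + 12 = 55812.
Minute boundaries passed: 31; those not divisible by 10: 31 − 3 = 28; dropped labels = 2 × 28 = 56.
Actual frame index = 55812 − 56 = 55756.

55756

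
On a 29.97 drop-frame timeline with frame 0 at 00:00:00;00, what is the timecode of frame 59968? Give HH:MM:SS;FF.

Each 10-minute DF block holds 10 × 60 × 30 − 9 × 2 = 17982 frames. 59968 ÷ 17982 → 3 full blocks, remainder 6022.
Within the partial block the first minute is 1800 frames and each further minute 1798, so 3 further minute boundaries passed. Total skipped labels = 18 × 3 + 2 × 3 = 60.
Non-drop label index = 59968 + 60 = 60028; at 30 labels/s that is 00:33:20:28, i.e. DF 00:33:20;28.

00:33:20;28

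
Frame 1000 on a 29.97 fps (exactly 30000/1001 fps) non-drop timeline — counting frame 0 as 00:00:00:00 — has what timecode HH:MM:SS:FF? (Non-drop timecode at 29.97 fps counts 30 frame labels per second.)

00:00:33:10

1000 ÷ 30 = 33 full seconds, remainder 10 frames.
33 s = 0 h 0 min 33 s.
Timecode: 00:00:33:10.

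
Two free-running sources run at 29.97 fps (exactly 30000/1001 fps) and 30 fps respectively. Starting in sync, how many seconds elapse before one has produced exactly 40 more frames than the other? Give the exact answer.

4004/3 seconds

The gap grows by |30 − 30000/1001| = 30/1001 frames per second.
Time for a 40-frame gap: 40 ÷ (30/1001) = 4004/3 s.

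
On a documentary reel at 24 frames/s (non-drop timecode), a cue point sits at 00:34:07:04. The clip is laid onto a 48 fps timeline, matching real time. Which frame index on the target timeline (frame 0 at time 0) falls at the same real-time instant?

Source frame index: (0×3600 + 34×60 + 7) × 24 + 4 = 49132.
Real time: 49132 / (24) = 12283/6 s.
Target frame: (12283/6) × (48) = 98264.

frame 98264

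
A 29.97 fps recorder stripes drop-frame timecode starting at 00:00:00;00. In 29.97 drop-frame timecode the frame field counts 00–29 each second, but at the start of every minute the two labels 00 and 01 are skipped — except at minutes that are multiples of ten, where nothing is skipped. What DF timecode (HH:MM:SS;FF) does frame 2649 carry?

Each 10-minute DF block holds 10 × 60 × 30 − 9 × 2 = 17982 frames. 2649 ÷ 17982 → 0 full blocks, remainder 2649.
Within the partial block the first minute is 1800 frames and each further minute 1798, so 1 further minute boundary passed. Total skipped labels = 18 × 0 + 2 × 1 = 2.
Non-drop label index = 2649 + 2 = 2651; at 30 labels/s that is 00:01:28:11, i.e. DF 00:01:28;11.

00:01:28;11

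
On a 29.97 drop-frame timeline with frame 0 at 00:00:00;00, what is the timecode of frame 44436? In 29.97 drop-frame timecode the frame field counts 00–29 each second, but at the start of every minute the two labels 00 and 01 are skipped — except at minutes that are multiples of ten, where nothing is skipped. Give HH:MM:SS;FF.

00:24:42;20

Ten DF minutes hold 17982 frames, so frame 44436 lies in block 2 (frames 35964–53945) with 8472 frames into that block.
The block's first minute is 1800 frames and the rest 1798 each; 8472 frames reaches minute 4, so 2 × 18 + 4 × 2 = 44 labels have been skipped so far.
Adding those back, label number 44436 + 44 = 44480 at 30 labels/s is 1482 s + 20 f = 0 h 24 min 42 s frame 20, i.e. 00:24:42;20.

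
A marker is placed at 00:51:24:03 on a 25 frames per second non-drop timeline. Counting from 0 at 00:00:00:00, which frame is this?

frame 77103

Total seconds to the label: (0 × 3600 + 51 × 60 + 24) = 3084.
Frame index = 3084 × 25 + 3 = 77103.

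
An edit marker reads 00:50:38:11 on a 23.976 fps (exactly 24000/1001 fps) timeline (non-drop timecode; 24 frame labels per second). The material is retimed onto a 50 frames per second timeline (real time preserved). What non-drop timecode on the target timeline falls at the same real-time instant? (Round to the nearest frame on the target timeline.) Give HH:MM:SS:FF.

00:50:41:25

Source frame index: (0×3600 + 50×60 + 38) × 24 + 11 = 72923.
Real time: 72923 / (24000/1001) = 72995923/24000 s.
Target frame: (72995923/24000) × (50) = 72995923/480 ≈ 152074.840 → 152075.
At 50 labels/s: frame 152075 → 00:50:41:25.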